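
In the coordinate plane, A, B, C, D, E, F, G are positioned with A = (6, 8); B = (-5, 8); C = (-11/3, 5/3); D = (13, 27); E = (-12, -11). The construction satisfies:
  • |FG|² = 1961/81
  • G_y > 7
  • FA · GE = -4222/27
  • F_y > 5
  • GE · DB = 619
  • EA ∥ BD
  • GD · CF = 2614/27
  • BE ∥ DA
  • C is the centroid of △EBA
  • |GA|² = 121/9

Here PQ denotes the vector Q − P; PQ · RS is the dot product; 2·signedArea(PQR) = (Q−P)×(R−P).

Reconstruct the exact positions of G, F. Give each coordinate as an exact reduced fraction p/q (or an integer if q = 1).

1. G_x = 7/3  [line 18·x + 19·y + -194 = 0 ∩ |GA|² = 121/9]
2. G_y = 8  [line 18·x + 19·y + -194 = 0 ∩ |GA|² = 121/9]
   → G = (7/3, 8)
3. F_x = -19/9  [GD · CF = 2614/27 ∩ FA · GE = -4222/27]
4. F_y = 53/9  [GD · CF = 2614/27 ∩ FA · GE = -4222/27]
   → F = (-19/9, 53/9)

F = (-19/9, 53/9)
G = (7/3, 8)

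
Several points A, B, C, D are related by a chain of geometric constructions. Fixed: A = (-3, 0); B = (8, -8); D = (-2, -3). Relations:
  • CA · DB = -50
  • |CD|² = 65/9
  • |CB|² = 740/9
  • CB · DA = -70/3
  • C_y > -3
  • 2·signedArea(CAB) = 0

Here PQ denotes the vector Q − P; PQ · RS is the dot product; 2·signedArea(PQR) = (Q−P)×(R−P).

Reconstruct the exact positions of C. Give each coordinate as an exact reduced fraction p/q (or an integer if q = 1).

1. C_x = 2/3  [2·signedArea(CAB) = 0 ∩ CA · DB = -50]
2. C_y = -8/3  [2·signedArea(CAB) = 0 ∩ CA · DB = -50]
   → C = (2/3, -8/3)

C = (2/3, -8/3)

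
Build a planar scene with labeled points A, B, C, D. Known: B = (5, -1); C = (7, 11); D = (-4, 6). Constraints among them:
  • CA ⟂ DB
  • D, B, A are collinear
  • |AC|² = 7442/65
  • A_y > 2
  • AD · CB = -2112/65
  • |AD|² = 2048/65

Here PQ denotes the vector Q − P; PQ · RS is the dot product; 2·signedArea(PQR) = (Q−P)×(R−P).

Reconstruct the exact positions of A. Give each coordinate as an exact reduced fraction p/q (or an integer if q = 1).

A = (28/65, 166/65)

1. A_x = 28/65  [D, B, A are collinear ∩ CA ⟂ DB]
2. A_y = 166/65  [D, B, A are collinear ∩ CA ⟂ DB]
   → A = (28/65, 166/65)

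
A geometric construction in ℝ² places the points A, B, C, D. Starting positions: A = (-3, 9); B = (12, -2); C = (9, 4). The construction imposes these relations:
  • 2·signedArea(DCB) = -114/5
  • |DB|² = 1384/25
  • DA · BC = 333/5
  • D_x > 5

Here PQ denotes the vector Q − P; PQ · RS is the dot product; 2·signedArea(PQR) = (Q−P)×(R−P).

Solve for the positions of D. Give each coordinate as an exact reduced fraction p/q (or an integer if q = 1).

D = (6, 12/5)

1. D_x = 6  [DA · BC = 333/5 ∩ 2·signedArea(DCB) = -114/5]
2. D_y = 12/5  [DA · BC = 333/5 ∩ 2·signedArea(DCB) = -114/5]
   → D = (6, 12/5)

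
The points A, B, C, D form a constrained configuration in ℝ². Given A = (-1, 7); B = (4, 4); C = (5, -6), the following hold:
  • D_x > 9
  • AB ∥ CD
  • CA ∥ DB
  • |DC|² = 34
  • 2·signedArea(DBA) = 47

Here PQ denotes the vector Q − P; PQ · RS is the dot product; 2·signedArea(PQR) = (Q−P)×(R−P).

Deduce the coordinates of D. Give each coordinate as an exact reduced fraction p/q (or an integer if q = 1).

1. D_x = 10  [CA ∥ DB ∩ AB ∥ CD]
2. D_y = -9  [CA ∥ DB ∩ AB ∥ CD]
   → D = (10, -9)

D = (10, -9)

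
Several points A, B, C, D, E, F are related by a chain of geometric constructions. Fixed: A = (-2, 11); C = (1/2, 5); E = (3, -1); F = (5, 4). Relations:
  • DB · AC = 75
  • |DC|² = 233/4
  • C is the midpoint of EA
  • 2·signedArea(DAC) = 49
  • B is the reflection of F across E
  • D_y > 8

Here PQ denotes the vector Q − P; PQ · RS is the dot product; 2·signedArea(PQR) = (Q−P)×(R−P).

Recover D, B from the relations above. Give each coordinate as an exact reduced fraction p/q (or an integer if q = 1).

1. D_x = 7  [line 6·x + 5/2·y + -129/2 = 0 ∩ |DC|² = 233/4]
2. D_y = 9  [line 6·x + 5/2·y + -129/2 = 0 ∩ |DC|² = 233/4]
   → D = (7, 9)
3. B_x = 1  [B is the reflection of F across E]
4. B_y = -6  [B is the reflection of F across E]
   → B = (1, -6)

B = (1, -6)
D = (7, 9)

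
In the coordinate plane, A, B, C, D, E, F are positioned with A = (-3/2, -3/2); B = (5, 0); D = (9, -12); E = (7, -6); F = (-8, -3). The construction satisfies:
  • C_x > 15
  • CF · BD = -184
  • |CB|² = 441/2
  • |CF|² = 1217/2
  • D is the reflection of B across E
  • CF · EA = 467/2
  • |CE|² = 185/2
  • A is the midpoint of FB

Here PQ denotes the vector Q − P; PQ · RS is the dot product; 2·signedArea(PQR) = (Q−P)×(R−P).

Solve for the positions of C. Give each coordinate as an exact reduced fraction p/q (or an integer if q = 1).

C = (31/2, -21/2)

1. C_x = 31/2  [CF · EA = 467/2 ∩ CF · BD = -184]
2. C_y = -21/2  [CF · EA = 467/2 ∩ CF · BD = -184]
   → C = (31/2, -21/2)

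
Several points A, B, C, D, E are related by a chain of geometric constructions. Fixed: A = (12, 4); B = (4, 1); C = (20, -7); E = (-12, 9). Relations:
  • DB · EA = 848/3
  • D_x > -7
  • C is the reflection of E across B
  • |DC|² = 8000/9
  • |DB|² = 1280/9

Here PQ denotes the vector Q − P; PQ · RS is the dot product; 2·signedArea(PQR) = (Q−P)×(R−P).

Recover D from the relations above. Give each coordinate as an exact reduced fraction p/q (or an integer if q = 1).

D = (-20/3, 19/3)

1. D_x = -20/3  [line -24·x + 5·y + -575/3 = 0 ∩ |DB|² = 1280/9]
2. D_y = 19/3  [line -24·x + 5·y + -575/3 = 0 ∩ |DB|² = 1280/9]
   → D = (-20/3, 19/3)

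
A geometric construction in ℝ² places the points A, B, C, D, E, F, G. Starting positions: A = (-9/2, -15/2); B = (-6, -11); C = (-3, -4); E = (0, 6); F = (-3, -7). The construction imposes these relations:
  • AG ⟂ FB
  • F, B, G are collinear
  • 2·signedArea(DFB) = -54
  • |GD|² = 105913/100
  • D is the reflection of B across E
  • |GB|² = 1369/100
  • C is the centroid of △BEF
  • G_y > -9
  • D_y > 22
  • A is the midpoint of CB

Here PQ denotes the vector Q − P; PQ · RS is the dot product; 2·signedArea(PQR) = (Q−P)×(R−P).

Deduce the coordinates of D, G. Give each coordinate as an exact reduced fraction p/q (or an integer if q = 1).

D = (6, 23)
G = (-189/50, -201/25)

1. D_x = 6  [D is the reflection of B across E]
2. D_y = 23  [D is the reflection of B across E]
   → D = (6, 23)
3. G_x = -189/50  [F, B, G are collinear ∩ AG ⟂ FB]
4. G_y = -201/25  [F, B, G are collinear ∩ AG ⟂ FB]
   → G = (-189/50, -201/25)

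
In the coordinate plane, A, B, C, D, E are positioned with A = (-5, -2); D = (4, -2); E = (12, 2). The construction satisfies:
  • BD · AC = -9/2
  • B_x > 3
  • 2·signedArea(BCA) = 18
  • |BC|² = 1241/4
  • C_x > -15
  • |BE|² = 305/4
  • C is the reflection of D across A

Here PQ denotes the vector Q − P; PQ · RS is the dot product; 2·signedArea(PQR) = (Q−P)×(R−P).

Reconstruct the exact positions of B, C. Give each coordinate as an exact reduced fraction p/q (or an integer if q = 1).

B = (7/2, 0)
C = (-14, -2)

1. C_x = -14  [C is the reflection of D across A]
2. C_y = -2  [C is the reflection of D across A]
   → C = (-14, -2)
3. B_x = 7/2  [2·signedArea(BCA) = 18 ∩ BD · AC = -9/2]
4. B_y = 0  [2·signedArea(BCA) = 18 ∩ BD · AC = -9/2]
   → B = (7/2, 0)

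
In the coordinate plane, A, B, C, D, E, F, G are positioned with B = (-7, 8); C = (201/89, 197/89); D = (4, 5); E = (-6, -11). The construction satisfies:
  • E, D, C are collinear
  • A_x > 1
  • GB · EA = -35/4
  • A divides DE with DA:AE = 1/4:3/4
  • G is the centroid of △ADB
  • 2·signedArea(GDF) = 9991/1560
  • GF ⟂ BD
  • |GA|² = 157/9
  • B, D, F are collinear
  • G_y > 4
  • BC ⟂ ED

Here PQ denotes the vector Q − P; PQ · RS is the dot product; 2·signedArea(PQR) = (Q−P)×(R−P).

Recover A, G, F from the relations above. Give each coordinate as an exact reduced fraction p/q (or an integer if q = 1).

A = (3/2, 1)
F = (-27/260, 1591/260)
G = (-1/2, 14/3)

1. A_x = 3/2  [A divides DE with DA:AE = 1/4:3/4]
2. A_y = 1  [A divides DE with DA:AE = 1/4:3/4]
   → A = (3/2, 1)
3. G_x = -1/2  [G is the centroid of △ADB]
4. G_y = 14/3  [G is the centroid of △ADB]
   → G = (-1/2, 14/3)
5. F_x = -27/260  [B, D, F are collinear ∩ GF ⟂ BD]
6. F_y = 1591/260  [B, D, F are collinear ∩ GF ⟂ BD]
   → F = (-27/260, 1591/260)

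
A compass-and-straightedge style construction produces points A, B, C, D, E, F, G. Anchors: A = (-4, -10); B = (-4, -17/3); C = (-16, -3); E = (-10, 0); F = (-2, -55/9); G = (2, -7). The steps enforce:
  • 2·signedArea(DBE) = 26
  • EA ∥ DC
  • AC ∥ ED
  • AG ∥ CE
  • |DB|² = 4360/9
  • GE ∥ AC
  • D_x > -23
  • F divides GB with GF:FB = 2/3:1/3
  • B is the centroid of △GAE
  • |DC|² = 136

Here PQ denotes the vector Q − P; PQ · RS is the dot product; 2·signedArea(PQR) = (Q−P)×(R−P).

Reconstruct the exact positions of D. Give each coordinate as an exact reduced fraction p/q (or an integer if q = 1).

1. D_x = -22  [EA ∥ DC ∩ AC ∥ ED]
2. D_y = 7  [EA ∥ DC ∩ AC ∥ ED]
   → D = (-22, 7)

D = (-22, 7)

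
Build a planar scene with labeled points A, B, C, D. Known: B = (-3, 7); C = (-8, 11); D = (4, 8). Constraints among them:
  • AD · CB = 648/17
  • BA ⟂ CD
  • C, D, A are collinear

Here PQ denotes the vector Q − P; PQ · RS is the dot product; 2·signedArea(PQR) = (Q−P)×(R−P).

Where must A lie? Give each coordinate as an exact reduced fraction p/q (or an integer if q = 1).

A = (-40/17, 163/17)

1. A_x = -40/17  [C, D, A are collinear ∩ BA ⟂ CD]
2. A_y = 163/17  [C, D, A are collinear ∩ BA ⟂ CD]
   → A = (-40/17, 163/17)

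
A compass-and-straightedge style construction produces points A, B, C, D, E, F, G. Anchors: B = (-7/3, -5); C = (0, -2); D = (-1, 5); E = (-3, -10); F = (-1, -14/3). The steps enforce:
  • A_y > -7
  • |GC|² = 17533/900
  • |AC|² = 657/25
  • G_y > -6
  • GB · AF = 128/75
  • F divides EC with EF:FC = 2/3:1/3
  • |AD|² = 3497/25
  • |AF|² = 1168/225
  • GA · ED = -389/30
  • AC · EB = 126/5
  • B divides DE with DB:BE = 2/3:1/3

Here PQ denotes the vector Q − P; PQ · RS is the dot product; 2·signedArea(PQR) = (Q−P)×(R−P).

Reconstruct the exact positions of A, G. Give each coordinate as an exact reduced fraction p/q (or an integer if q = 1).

A = (-9/5, -34/5)
G = (-31/15, -59/10)

1. A_x = -9/5  [line -2/3·x + -5·y + -176/5 = 0 ∩ |AC|² = 657/25]
2. A_y = -34/5  [line -2/3·x + -5·y + -176/5 = 0 ∩ |AC|² = 657/25]
   → A = (-9/5, -34/5)
3. G_x = -31/15  [GA · ED = -389/30 ∩ GB · AF = 128/75]
4. G_y = -59/10  [GA · ED = -389/30 ∩ GB · AF = 128/75]
   → G = (-31/15, -59/10)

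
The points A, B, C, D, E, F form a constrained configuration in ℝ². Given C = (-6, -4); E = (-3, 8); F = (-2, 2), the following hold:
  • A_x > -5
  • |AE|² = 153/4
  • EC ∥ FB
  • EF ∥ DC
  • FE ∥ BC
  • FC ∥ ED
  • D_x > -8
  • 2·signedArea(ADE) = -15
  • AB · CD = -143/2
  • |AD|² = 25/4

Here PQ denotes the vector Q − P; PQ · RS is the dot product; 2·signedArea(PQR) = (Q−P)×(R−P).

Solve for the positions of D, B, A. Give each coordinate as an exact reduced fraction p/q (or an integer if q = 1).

A = (-9/2, 2)
B = (-5, -10)
D = (-7, 2)

1. D_x = -7  [EF ∥ DC ∩ FC ∥ ED]
2. D_y = 2  [EF ∥ DC ∩ FC ∥ ED]
   → D = (-7, 2)
3. B_x = -5  [FE ∥ BC ∩ EC ∥ FB]
4. B_y = -10  [FE ∥ BC ∩ EC ∥ FB]
   → B = (-5, -10)
5. A_x = -9/2  [AB · CD = -143/2 ∩ 2·signedArea(ADE) = -15]
6. A_y = 2  [AB · CD = -143/2 ∩ 2·signedArea(ADE) = -15]
   → A = (-9/2, 2)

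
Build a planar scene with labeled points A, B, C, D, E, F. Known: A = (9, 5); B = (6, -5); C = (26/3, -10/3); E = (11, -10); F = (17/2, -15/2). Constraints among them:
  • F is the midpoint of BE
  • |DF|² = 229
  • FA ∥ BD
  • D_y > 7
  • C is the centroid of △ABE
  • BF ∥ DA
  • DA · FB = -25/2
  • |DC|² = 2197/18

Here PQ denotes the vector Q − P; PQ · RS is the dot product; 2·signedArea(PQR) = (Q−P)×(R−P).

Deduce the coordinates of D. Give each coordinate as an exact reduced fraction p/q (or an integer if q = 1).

1. D_x = 13/2  [BF ∥ DA ∩ FA ∥ BD]
2. D_y = 15/2  [BF ∥ DA ∩ FA ∥ BD]
   → D = (13/2, 15/2)

D = (13/2, 15/2)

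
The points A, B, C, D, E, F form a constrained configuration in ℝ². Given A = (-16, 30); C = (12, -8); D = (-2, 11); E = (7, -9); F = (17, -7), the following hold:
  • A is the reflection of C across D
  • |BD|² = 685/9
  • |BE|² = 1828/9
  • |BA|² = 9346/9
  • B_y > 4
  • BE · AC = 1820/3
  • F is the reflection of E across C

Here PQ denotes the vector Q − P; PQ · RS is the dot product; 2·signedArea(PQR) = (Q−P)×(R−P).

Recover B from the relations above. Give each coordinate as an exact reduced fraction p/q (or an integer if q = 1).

1. B_x = 13/3  [line -28·x + 38·y + -206/3 = 0 ∩ |BA|² = 9346/9]
2. B_y = 5  [line -28·x + 38·y + -206/3 = 0 ∩ |BA|² = 9346/9]
   → B = (13/3, 5)

B = (13/3, 5)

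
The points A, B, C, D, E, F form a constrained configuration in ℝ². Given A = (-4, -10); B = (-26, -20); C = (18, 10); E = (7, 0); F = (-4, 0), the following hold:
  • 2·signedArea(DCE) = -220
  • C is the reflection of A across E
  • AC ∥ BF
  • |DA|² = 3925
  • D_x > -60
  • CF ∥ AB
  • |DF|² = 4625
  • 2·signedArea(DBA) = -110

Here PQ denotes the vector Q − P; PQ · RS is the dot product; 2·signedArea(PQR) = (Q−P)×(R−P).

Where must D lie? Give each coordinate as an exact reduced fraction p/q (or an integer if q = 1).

D = (-59, -40)

1. D_x = -59  [2·signedArea(DBA) = -110 ∩ 2·signedArea(DCE) = -220]
2. D_y = -40  [2·signedArea(DBA) = -110 ∩ 2·signedArea(DCE) = -220]
   → D = (-59, -40)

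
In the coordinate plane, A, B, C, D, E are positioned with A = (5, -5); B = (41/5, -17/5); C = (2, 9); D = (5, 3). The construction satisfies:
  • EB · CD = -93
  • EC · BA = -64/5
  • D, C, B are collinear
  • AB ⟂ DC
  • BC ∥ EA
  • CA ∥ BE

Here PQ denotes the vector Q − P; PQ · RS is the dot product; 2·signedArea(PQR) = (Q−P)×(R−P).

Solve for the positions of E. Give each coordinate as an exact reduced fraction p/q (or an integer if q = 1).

1. E_x = 56/5  [BC ∥ EA ∩ CA ∥ BE]
2. E_y = -87/5  [BC ∥ EA ∩ CA ∥ BE]
   → E = (56/5, -87/5)

E = (56/5, -87/5)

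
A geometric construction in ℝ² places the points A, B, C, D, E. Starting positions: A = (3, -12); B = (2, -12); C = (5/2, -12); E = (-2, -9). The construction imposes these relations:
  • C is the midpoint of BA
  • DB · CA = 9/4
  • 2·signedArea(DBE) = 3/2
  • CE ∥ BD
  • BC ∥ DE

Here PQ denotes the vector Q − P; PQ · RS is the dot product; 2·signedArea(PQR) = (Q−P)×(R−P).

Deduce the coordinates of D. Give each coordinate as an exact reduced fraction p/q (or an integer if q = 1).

1. D_x = -5/2  [BC ∥ DE ∩ CE ∥ BD]
2. D_y = -9  [BC ∥ DE ∩ CE ∥ BD]
   → D = (-5/2, -9)

D = (-5/2, -9)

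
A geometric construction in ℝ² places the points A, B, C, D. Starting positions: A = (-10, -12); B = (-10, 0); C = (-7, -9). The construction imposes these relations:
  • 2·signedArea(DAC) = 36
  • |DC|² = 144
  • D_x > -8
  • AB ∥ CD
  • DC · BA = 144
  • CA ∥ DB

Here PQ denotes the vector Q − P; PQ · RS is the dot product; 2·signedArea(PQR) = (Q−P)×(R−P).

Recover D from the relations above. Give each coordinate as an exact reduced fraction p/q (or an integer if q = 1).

D = (-7, 3)

1. D_x = -7  [CA ∥ DB ∩ AB ∥ CD]
2. D_y = 3  [CA ∥ DB ∩ AB ∥ CD]
   → D = (-7, 3)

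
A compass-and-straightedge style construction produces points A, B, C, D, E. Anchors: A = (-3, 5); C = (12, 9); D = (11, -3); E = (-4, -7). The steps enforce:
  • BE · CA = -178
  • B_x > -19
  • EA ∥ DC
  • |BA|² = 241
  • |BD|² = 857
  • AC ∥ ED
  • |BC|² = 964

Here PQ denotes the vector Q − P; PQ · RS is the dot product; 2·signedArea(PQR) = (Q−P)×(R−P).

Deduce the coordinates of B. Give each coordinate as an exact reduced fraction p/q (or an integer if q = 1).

B = (-18, 1)

1. B_x = -18  [line 15·x + 4·y + 266 = 0 ∩ |BA|² = 241]
2. B_y = 1  [line 15·x + 4·y + 266 = 0 ∩ |BA|² = 241]
   → B = (-18, 1)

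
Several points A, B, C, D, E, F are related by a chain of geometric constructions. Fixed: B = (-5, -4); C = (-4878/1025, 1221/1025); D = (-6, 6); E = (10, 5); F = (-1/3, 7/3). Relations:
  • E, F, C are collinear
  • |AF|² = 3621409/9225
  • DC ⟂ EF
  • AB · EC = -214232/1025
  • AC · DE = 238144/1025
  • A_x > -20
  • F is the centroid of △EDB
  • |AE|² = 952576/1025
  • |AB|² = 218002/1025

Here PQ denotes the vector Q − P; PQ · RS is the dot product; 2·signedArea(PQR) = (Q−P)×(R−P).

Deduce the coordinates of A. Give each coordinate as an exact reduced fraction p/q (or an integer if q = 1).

1. A_x = -20006/1025  [AC · DE = 238144/1025 ∩ AB · EC = -214232/1025]
2. A_y = -2683/1025  [AC · DE = 238144/1025 ∩ AB · EC = -214232/1025]
   → A = (-20006/1025, -2683/1025)

A = (-20006/1025, -2683/1025)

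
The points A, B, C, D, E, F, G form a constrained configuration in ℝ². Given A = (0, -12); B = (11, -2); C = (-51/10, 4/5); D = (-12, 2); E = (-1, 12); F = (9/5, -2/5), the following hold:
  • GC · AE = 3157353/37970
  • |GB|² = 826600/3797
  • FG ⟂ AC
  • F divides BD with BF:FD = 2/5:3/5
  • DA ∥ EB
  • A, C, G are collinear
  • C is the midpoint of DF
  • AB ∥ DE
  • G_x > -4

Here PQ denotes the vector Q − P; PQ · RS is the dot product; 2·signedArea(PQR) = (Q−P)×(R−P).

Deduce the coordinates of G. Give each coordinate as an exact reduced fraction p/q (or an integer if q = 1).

G = (-71043/18985, -49516/18985)

1. G_x = -71043/18985  [A, C, G are collinear ∩ FG ⟂ AC]
2. G_y = -49516/18985  [A, C, G are collinear ∩ FG ⟂ AC]
   → G = (-71043/18985, -49516/18985)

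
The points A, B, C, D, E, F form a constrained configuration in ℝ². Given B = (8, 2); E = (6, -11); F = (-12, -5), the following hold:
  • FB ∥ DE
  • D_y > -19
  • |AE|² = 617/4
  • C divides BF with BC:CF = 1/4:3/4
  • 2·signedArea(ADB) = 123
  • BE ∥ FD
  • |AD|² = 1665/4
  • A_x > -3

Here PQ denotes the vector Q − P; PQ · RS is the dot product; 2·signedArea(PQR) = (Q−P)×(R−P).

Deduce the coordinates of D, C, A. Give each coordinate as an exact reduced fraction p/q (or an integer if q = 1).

1. D_x = -14  [FB ∥ DE ∩ BE ∥ FD]
2. D_y = -18  [FB ∥ DE ∩ BE ∥ FD]
   → D = (-14, -18)
3. C_x = 3  [C divides BF with BC:CF = 1/4:3/4]
4. C_y = 1/4  [C divides BF with BC:CF = 1/4:3/4]
   → C = (3, 1/4)
5. A_x = -2  [line -20·x + 22·y + -7 = 0 ∩ |AD|² = 1665/4]
6. A_y = -3/2  [line -20·x + 22·y + -7 = 0 ∩ |AD|² = 1665/4]
   → A = (-2, -3/2)

A = (-2, -3/2)
C = (3, 1/4)
D = (-14, -18)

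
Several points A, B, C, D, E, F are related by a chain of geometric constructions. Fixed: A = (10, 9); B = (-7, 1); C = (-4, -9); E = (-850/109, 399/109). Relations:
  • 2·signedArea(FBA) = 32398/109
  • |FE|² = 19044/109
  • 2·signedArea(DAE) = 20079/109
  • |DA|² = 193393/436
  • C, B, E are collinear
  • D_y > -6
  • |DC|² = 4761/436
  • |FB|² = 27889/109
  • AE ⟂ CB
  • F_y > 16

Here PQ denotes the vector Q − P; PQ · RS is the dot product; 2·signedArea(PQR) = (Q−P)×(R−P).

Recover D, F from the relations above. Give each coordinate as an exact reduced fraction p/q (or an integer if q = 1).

D = (-1079/218, -636/109)
F = (-1264/109, 1779/109)

1. D_x = -1079/218  [line 582/109·x + -1940/109·y + -8439/109 = 0 ∩ |DC|² = 4761/436]
2. D_y = -636/109  [line 582/109·x + -1940/109·y + -8439/109 = 0 ∩ |DC|² = 4761/436]
   → D = (-1079/218, -636/109)
3. F_x = -1264/109  [line -8·x + 17·y + -40355/109 = 0 ∩ |FB|² = 27889/109]
4. F_y = 1779/109  [line -8·x + 17·y + -40355/109 = 0 ∩ |FB|² = 27889/109]
   → F = (-1264/109, 1779/109)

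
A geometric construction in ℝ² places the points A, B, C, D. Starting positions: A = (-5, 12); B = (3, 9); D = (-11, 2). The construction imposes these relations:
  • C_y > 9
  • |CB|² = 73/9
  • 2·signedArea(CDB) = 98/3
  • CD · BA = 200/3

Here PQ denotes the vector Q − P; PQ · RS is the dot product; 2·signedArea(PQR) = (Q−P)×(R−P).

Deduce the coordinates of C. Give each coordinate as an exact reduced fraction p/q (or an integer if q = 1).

1. C_x = 1/3  [CD · BA = 200/3 ∩ 2·signedArea(CDB) = 98/3]
2. C_y = 10  [CD · BA = 200/3 ∩ 2·signedArea(CDB) = 98/3]
   → C = (1/3, 10)

C = (1/3, 10)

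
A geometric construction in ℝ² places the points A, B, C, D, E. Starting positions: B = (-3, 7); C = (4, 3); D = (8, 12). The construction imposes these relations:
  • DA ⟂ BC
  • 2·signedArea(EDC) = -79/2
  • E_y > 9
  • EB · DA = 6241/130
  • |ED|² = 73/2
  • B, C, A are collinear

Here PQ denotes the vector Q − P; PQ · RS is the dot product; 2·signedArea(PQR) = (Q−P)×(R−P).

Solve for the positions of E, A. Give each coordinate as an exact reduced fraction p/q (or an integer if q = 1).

1. A_x = 204/65  [B, C, A are collinear ∩ DA ⟂ BC]
2. A_y = 227/65  [B, C, A are collinear ∩ DA ⟂ BC]
   → A = (204/65, 227/65)
3. E_x = 5/2  [2·signedArea(EDC) = -79/2 ∩ EB · DA = 6241/130]
4. E_y = 19/2  [2·signedArea(EDC) = -79/2 ∩ EB · DA = 6241/130]
   → E = (5/2, 19/2)

A = (204/65, 227/65)
E = (5/2, 19/2)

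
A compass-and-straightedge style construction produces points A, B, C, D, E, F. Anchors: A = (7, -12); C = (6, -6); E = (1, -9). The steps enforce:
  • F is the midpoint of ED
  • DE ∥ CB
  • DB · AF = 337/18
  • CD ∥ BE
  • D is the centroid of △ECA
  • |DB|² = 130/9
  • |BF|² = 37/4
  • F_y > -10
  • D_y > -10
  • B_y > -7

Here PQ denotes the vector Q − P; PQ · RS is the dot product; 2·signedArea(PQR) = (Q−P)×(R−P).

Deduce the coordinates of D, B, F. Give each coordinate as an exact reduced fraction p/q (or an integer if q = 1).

1. D_x = 14/3  [D is the centroid of △ECA]
2. D_y = -9  [D is the centroid of △ECA]
   → D = (14/3, -9)
3. B_x = 7/3  [CD ∥ BE ∩ DE ∥ CB]
4. B_y = -6  [CD ∥ BE ∩ DE ∥ CB]
   → B = (7/3, -6)
5. F_x = 17/6  [F is the midpoint of ED]
6. F_y = -9  [F is the midpoint of ED]
   → F = (17/6, -9)

B = (7/3, -6)
D = (14/3, -9)
F = (17/6, -9)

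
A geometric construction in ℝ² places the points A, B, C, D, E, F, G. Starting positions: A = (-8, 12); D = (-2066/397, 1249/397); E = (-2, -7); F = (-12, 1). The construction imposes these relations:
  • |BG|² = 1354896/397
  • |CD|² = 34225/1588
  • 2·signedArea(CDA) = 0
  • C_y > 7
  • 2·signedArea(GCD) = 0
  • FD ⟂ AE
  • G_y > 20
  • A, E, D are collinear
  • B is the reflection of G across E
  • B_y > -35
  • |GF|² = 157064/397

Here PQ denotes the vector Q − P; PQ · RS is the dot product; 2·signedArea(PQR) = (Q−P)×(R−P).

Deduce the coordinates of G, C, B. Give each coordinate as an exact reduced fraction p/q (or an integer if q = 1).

1. C_x = -2621/397  [line -3515/397·x + -1110/397·y + -14800/397 = 0 ∩ |CD|² = 34225/1588]
2. C_y = 6013/794  [line -3515/397·x + -1110/397·y + -14800/397 = 0 ∩ |CD|² = 34225/1588]
   → C = (-2621/397, 6013/794)
3. G_x = -4286/397  [line 3515/794·x + 555/397·y + 7400/397 = 0 ∩ |GF|² = 157064/397]
4. G_y = 8279/397  [line 3515/794·x + 555/397·y + 7400/397 = 0 ∩ |GF|² = 157064/397]
   → G = (-4286/397, 8279/397)
5. B_x = 2698/397  [B is the reflection of G across E]
6. B_y = -13837/397  [B is the reflection of G across E]
   → B = (2698/397, -13837/397)

B = (2698/397, -13837/397)
C = (-2621/397, 6013/794)
G = (-4286/397, 8279/397)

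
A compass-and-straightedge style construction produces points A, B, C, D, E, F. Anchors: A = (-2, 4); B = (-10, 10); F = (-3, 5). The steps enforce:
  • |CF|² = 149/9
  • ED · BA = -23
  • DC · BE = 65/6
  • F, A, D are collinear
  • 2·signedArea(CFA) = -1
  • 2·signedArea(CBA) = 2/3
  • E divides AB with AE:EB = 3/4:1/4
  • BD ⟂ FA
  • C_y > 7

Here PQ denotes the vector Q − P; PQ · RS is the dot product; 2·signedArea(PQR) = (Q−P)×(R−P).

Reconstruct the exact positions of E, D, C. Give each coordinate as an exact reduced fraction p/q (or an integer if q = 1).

C = (-19/3, 22/3)
D = (-9, 11)
E = (-8, 17/2)

1. E_x = -8  [E divides AB with AE:EB = 3/4:1/4]
2. E_y = 17/2  [E divides AB with AE:EB = 3/4:1/4]
   → E = (-8, 17/2)
3. D_x = -9  [F, A, D are collinear ∩ BD ⟂ FA]
4. D_y = 11  [F, A, D are collinear ∩ BD ⟂ FA]
   → D = (-9, 11)
5. C_x = -19/3  [2·signedArea(CBA) = 2/3 ∩ DC · BE = 65/6]
6. C_y = 22/3  [2·signedArea(CBA) = 2/3 ∩ DC · BE = 65/6]
   → C = (-19/3, 22/3)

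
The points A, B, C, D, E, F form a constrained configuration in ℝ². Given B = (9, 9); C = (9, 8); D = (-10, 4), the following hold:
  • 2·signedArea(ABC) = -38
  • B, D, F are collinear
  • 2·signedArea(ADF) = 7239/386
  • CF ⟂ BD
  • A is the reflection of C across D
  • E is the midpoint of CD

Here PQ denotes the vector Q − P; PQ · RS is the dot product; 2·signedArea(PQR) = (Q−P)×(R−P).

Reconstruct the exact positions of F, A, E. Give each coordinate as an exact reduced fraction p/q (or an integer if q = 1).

1. F_x = 3379/386  [B, D, F are collinear ∩ CF ⟂ BD]
2. F_y = 3449/386  [B, D, F are collinear ∩ CF ⟂ BD]
   → F = (3379/386, 3449/386)
3. A_x = -29  [A is the reflection of C across D]
4. A_y = 0  [A is the reflection of C across D]
   → A = (-29, 0)
5. E_x = -1/2  [E is the midpoint of CD]
6. E_y = 6  [E is the midpoint of CD]
   → E = (-1/2, 6)

A = (-29, 0)
E = (-1/2, 6)
F = (3379/386, 3449/386)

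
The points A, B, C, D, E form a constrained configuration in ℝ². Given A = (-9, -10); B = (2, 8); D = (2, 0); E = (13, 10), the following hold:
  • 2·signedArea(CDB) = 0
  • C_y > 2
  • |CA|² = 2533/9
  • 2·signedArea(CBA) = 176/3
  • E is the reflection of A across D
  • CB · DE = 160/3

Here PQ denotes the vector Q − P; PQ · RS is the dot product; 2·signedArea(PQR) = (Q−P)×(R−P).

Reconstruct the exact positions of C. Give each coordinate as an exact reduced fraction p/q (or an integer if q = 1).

1. C_x = 2  [2·signedArea(CDB) = 0 ∩ CB · DE = 160/3]
2. C_y = 8/3  [2·signedArea(CDB) = 0 ∩ CB · DE = 160/3]
   → C = (2, 8/3)

C = (2, 8/3)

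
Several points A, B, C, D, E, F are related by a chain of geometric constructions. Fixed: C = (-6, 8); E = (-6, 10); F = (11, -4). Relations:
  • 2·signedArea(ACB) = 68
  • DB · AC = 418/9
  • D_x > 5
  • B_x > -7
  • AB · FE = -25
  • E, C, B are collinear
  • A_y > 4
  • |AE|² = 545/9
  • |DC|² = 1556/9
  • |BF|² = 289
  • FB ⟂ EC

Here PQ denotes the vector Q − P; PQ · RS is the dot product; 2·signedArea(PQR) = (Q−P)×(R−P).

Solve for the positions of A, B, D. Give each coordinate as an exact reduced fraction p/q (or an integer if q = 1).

1. B_x = -6  [E, C, B are collinear ∩ FB ⟂ EC]
2. B_y = -4  [E, C, B are collinear ∩ FB ⟂ EC]
   → B = (-6, -4)
3. A_x = -1/3  [2·signedArea(ACB) = 68 ∩ AB · FE = -25]
4. A_y = 14/3  [2·signedArea(ACB) = 68 ∩ AB · FE = -25]
   → A = (-1/3, 14/3)
5. D_x = 16/3  [line 17/3·x + -10/3·y + -232/9 = 0 ∩ |DC|² = 1556/9]
6. D_y = 4/3  [line 17/3·x + -10/3·y + -232/9 = 0 ∩ |DC|² = 1556/9]
   → D = (16/3, 4/3)

A = (-1/3, 14/3)
B = (-6, -4)
D = (16/3, 4/3)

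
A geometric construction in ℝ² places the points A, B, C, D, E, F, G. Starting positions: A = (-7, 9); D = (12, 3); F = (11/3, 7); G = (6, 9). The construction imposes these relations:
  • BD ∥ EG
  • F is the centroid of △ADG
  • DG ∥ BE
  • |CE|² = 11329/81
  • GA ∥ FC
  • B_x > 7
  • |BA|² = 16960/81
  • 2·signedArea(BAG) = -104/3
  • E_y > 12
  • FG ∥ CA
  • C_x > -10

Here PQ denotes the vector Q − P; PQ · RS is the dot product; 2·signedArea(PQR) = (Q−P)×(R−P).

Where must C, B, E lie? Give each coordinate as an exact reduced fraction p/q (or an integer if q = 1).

1. C_x = -28/3  [FG ∥ CA ∩ GA ∥ FC]
2. C_y = 7  [FG ∥ CA ∩ GA ∥ FC]
   → C = (-28/3, 7)
3. B_y = 19/3  [2·signedArea(BAG) = -104/3]
4. B_x = 65/9  [|BA|² = 16960/81]
   → B = (65/9, 19/3)
5. E_x = 11/9  [BD ∥ EG ∩ DG ∥ BE]
6. E_y = 37/3  [BD ∥ EG ∩ DG ∥ BE]
   → E = (11/9, 37/3)

B = (65/9, 19/3)
C = (-28/3, 7)
E = (11/9, 37/3)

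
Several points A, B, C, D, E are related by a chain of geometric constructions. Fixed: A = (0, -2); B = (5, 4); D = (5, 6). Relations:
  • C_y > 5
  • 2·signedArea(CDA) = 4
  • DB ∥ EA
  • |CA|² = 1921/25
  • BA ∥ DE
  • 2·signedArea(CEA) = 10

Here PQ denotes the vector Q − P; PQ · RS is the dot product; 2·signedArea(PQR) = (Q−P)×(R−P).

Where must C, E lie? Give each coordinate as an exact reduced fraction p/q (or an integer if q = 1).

C = (5, 26/5)
E = (0, 0)

1. C_x = 5  [line 8·x + -5·y + -14 = 0 ∩ |CA|² = 1921/25]
2. C_y = 26/5  [line 8·x + -5·y + -14 = 0 ∩ |CA|² = 1921/25]
   → C = (5, 26/5)
3. E_x = 0  [DB ∥ EA ∩ BA ∥ DE]
4. E_y = 0  [DB ∥ EA ∩ BA ∥ DE]
   → E = (0, 0)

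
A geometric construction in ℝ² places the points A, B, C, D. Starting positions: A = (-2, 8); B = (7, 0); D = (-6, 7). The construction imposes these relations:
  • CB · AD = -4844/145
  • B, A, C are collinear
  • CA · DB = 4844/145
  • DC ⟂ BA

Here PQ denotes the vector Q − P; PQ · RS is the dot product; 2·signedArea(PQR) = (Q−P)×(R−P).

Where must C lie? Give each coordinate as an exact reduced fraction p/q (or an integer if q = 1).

C = (-542/145, 1384/145)

1. C_x = -542/145  [B, A, C are collinear ∩ DC ⟂ BA]
2. C_y = 1384/145  [B, A, C are collinear ∩ DC ⟂ BA]
   → C = (-542/145, 1384/145)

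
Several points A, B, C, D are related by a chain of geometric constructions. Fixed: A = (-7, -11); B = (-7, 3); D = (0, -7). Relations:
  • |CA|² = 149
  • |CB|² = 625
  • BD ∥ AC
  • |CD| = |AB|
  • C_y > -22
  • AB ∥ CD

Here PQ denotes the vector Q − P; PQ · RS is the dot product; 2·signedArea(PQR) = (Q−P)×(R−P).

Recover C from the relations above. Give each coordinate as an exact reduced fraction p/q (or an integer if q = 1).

1. C_x = 0  [AB ∥ CD ∩ BD ∥ AC]
2. C_y = -21  [AB ∥ CD ∩ BD ∥ AC]
   → C = (0, -21)

C = (0, -21)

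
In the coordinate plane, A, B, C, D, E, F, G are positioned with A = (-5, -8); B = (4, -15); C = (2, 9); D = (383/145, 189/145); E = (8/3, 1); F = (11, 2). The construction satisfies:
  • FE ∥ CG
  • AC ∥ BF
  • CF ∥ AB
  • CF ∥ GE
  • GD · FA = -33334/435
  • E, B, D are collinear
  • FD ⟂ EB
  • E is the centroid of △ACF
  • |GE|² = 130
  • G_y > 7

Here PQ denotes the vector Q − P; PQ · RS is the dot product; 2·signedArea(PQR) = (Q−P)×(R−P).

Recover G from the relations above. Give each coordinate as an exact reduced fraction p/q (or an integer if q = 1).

G = (-19/3, 8)

1. G_x = -19/3  [CF ∥ GE ∩ FE ∥ CG]
2. G_y = 8  [CF ∥ GE ∩ FE ∥ CG]
   → G = (-19/3, 8)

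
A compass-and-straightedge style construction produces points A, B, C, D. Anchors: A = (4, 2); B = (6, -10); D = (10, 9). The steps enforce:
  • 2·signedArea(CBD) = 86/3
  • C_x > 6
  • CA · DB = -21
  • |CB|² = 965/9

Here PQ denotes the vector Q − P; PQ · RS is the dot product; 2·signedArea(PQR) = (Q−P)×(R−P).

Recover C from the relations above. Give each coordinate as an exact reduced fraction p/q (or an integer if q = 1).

1. C_x = 20/3  [2·signedArea(CBD) = 86/3 ∩ CA · DB = -21]
2. C_y = 1/3  [2·signedArea(CBD) = 86/3 ∩ CA · DB = -21]
   → C = (20/3, 1/3)

C = (20/3, 1/3)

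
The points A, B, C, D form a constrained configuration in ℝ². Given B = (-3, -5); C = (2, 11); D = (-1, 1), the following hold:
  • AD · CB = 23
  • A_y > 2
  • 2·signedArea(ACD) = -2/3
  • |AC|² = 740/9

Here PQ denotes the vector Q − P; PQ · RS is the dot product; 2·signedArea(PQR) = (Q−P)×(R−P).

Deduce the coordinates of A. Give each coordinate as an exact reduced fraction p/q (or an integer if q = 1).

1. A_x = -2/3  [2·signedArea(ACD) = -2/3 ∩ AD · CB = 23]
2. A_y = 7/3  [2·signedArea(ACD) = -2/3 ∩ AD · CB = 23]
   → A = (-2/3, 7/3)

A = (-2/3, 7/3)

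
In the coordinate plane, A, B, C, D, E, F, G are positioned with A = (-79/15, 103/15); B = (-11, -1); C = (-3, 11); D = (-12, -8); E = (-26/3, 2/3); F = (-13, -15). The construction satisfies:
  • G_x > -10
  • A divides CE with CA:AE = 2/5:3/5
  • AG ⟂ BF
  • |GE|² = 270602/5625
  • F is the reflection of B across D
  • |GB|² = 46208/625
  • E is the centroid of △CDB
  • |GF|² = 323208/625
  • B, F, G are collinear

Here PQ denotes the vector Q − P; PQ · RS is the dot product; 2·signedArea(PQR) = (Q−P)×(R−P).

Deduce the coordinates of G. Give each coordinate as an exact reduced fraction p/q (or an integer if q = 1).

G = (-1223/125, 939/125)

1. G_x = -1223/125  [B, F, G are collinear ∩ AG ⟂ BF]
2. G_y = 939/125  [B, F, G are collinear ∩ AG ⟂ BF]
   → G = (-1223/125, 939/125)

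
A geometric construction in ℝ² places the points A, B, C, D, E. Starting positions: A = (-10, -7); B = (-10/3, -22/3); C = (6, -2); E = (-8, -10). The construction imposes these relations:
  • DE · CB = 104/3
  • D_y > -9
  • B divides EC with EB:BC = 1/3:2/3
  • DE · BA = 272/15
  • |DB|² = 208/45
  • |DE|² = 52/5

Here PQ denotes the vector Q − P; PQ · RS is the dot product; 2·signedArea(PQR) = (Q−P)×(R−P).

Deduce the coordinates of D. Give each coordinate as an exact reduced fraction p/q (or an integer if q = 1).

1. D_x = -26/5  [DE · CB = 104/3 ∩ DE · BA = 272/15]
2. D_y = -42/5  [DE · CB = 104/3 ∩ DE · BA = 272/15]
   → D = (-26/5, -42/5)

D = (-26/5, -42/5)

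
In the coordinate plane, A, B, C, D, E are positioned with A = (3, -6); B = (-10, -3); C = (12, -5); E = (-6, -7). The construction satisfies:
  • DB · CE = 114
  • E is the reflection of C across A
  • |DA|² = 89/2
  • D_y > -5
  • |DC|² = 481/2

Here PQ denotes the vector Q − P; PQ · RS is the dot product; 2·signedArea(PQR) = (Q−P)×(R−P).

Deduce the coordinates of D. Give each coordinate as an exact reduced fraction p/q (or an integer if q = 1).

D = (-7/2, -9/2)

1. D_x = -7/2  [line 18·x + 2·y + 72 = 0 ∩ |DA|² = 89/2]
2. D_y = -9/2  [line 18·x + 2·y + 72 = 0 ∩ |DA|² = 89/2]
   → D = (-7/2, -9/2)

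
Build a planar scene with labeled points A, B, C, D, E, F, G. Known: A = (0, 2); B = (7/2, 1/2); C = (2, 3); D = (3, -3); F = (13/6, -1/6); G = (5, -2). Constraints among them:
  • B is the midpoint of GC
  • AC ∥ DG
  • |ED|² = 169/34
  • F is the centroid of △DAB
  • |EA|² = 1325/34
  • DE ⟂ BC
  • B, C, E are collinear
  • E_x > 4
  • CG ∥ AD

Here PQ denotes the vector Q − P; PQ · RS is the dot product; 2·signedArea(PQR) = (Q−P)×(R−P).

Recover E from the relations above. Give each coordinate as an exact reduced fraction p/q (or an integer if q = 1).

1. E_x = 167/34  [B, C, E are collinear ∩ DE ⟂ BC]
2. E_y = -63/34  [B, C, E are collinear ∩ DE ⟂ BC]
   → E = (167/34, -63/34)

E = (167/34, -63/34)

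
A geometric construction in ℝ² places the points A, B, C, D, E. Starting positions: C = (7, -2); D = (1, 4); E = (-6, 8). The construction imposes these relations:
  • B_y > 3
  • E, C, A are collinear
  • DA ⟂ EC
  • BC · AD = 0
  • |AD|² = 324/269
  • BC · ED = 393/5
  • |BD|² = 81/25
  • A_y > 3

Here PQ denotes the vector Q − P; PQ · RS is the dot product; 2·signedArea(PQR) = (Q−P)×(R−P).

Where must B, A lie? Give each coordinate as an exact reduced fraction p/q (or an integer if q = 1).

A = (89/269, 842/269)
B = (-4/5, 4)

1. A_x = 89/269  [E, C, A are collinear ∩ DA ⟂ EC]
2. A_y = 842/269  [E, C, A are collinear ∩ DA ⟂ EC]
   → A = (89/269, 842/269)
3. B_x = -4/5  [BC · AD = 0 ∩ BC · ED = 393/5]
4. B_y = 4  [BC · AD = 0 ∩ BC · ED = 393/5]
   → B = (-4/5, 4)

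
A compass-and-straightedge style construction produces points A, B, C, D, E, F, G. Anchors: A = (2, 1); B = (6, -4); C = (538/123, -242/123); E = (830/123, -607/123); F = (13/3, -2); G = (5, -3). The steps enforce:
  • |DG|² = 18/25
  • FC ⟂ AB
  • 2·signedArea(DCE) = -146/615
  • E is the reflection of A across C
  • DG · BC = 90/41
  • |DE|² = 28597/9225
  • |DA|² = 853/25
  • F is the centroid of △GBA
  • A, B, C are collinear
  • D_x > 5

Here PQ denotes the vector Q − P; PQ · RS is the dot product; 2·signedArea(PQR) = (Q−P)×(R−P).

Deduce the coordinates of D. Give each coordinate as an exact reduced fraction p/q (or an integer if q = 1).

1. D_x = 28/5  [DG · BC = 90/41 ∩ 2·signedArea(DCE) = -146/615]
2. D_y = -18/5  [DG · BC = 90/41 ∩ 2·signedArea(DCE) = -146/615]
   → D = (28/5, -18/5)

D = (28/5, -18/5)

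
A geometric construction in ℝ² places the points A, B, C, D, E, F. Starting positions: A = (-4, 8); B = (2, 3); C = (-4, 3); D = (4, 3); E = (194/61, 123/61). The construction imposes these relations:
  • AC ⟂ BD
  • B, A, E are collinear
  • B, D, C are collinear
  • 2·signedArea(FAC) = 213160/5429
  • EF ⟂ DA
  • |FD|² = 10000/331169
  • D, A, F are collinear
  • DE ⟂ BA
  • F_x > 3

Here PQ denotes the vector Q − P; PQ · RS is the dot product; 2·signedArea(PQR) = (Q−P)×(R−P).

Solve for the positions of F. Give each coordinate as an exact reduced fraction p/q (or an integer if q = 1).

1. F_x = 20916/5429  [D, A, F are collinear ∩ EF ⟂ DA]
2. F_y = 16787/5429  [D, A, F are collinear ∩ EF ⟂ DA]
   → F = (20916/5429, 16787/5429)

F = (20916/5429, 16787/5429)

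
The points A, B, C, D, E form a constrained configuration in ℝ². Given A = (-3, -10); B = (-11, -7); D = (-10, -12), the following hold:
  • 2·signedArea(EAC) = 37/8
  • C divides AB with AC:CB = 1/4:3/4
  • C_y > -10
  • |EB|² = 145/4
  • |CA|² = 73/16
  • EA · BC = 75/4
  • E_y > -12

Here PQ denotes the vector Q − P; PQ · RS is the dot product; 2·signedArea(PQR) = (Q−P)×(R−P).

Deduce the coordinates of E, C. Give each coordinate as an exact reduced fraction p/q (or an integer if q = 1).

1. C_x = -5  [C divides AB with AC:CB = 1/4:3/4]
2. C_y = -37/4  [C divides AB with AC:CB = 1/4:3/4]
   → C = (-5, -37/4)
3. E_x = -13/2  [EA · BC = 75/4 ∩ 2·signedArea(EAC) = 37/8]
4. E_y = -11  [EA · BC = 75/4 ∩ 2·signedArea(EAC) = 37/8]
   → E = (-13/2, -11)

C = (-5, -37/4)
E = (-13/2, -11)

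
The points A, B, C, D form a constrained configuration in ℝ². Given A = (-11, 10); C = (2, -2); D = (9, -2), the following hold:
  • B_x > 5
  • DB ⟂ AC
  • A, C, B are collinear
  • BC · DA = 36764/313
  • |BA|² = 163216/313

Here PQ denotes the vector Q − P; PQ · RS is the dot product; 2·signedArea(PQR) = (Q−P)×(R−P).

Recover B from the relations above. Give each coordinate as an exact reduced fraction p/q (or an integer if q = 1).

B = (1809/313, -1718/313)

1. B_x = 1809/313  [A, C, B are collinear ∩ DB ⟂ AC]
2. B_y = -1718/313  [A, C, B are collinear ∩ DB ⟂ AC]
   → B = (1809/313, -1718/313)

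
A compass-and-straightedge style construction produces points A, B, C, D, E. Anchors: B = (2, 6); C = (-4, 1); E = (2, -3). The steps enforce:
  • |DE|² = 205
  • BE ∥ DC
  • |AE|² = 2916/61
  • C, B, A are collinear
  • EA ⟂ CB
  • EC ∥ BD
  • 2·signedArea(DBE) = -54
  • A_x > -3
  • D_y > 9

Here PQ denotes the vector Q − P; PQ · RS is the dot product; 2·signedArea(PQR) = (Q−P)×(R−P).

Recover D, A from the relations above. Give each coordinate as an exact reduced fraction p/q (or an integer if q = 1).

A = (-148/61, 141/61)
D = (-4, 10)

1. D_x = -4  [BE ∥ DC ∩ EC ∥ BD]
2. D_y = 10  [BE ∥ DC ∩ EC ∥ BD]
   → D = (-4, 10)
3. A_x = -148/61  [C, B, A are collinear ∩ EA ⟂ CB]
4. A_y = 141/61  [C, B, A are collinear ∩ EA ⟂ CB]
   → A = (-148/61, 141/61)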